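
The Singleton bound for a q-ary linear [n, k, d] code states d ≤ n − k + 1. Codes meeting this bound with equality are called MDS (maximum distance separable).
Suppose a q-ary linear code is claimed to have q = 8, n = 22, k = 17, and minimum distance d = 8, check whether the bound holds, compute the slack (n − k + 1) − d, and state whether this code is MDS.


Singleton RHS = n − k + 1 = 6, slack = -2, bound violated (no such code; not MDS).

Singleton bound: d ≤ n − k + 1.
Here n = 22, k = 17, so n − k + 1 = 6.
Given d = 8, check d ≤ 6: NO.
Slack = (n − k + 1) − d = -2.
The slack is negative: d = 8 exceeds n − k + 1 = 6 by 2, so the Singleton bound is violated and no linear [22, 17, 8]_8 code can exist. In particular it is not MDS (MDS requires d = n − k + 1 exactly).
Description: the claimed parameters are [22, 17, 8]_8; such a code would be impossible (violates the Singleton bound).


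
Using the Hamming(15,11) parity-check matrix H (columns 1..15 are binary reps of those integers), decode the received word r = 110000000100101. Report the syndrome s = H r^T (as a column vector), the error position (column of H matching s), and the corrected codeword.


s = (1, 0, 1, 1)^T, error position = 11, corrected codeword c = 110000000110101

Compute s = H r^T mod 2 one row at a time:
  s_1 = 0 + 0 + 1 + 0 + 0 + 1 + 0 + 1 = 3 ≡ 1 (mod 2).
  s_2 = 0 + 0 + 0 + 0 + 0 + 1 + 0 + 1 = 2 ≡ 0 (mod 2).
  s_3 = 1 + 0 + 0 + 0 + 1 + 0 + 0 + 1 = 3 ≡ 1 (mod 2).
  s_4 = 1 + 0 + 0 + 0 + 0 + 0 + 1 + 1 = 3 ≡ 1 (mod 2).
s = (1, 0, 1, 1)^T — this equals column 11 of H (binary 1011), so error is at position 11.
Correct: flip bit 11 of r = 110000000100101 to get c = 110000000110101.


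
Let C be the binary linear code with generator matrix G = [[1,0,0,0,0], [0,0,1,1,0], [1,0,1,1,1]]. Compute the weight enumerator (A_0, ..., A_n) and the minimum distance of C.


Weight distribution: A_0 = 1, A_1 = 2, A_2 = 2, A_3 = 2, A_4 = 1. Minimum distance d = 1.

Enumerate all 2^3 = 8 messages m ∈ F_2^3.
For each, compute codeword c = mG in F_2^5, then tally its weight.
  m = 000 → c = 00000, weight = 0.
  m = 100 → c = 10000, weight = 1.
  m = 010 → c = 00110, weight = 2.
  m = 110 → c = 10110, weight = 3.
  m = 001 → c = 10111, weight = 4.
  m = 101 → c = 00111, weight = 3.
  m = 011 → c = 10001, weight = 2.
  m = 111 → c = 00001, weight = 1.
Tally weights:
  weight 0: 1 codewords.
  weight 1: 2 codewords.
  weight 2: 2 codewords.
  weight 3: 2 codewords.
  weight 4: 1 codewords.
Minimum distance d = smallest w > 0 with A_w > 0 = 1.
Sanity: Σ A_w = 8 = 2^3 = 8 ✓.


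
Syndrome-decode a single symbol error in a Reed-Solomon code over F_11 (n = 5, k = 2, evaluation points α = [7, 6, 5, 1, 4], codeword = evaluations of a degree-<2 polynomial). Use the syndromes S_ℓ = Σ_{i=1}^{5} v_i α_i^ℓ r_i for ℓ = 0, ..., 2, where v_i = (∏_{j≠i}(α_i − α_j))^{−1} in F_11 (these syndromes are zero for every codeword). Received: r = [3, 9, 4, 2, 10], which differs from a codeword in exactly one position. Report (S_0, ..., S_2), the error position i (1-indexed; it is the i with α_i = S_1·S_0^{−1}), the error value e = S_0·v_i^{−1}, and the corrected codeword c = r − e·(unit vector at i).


S = (5, 5, 5), error at position 4, error magnitude e = 7, c = [3, 9, 4, 6, 10].

Step 1: column multipliers v_i = (∏_{j≠i}(α_i − α_j))^{−1} mod 11.
  i = 1 (α = 7): (7−6)(7−5)(7−1)(7−4) = 1·2·6·3 = 36 ≡ 3, so v_1 = 3^{−1} = 4 (mod 11).
  i = 2 (α = 6): (6−7)(6−5)(6−1)(6−4) = (−1)·1·5·2 = −10 ≡ 1, so v_2 = 1^{−1} = 1 (mod 11).
  i = 3 (α = 5): (5−7)(5−6)(5−1)(5−4) = (−2)·(−1)·4·1 = 8 ≡ 8, so v_3 = 8^{−1} = 7 (mod 11).
  i = 4 (α = 1): (1−7)(1−6)(1−5)(1−4) = (−6)·(−5)·(−4)·(−3) = 360 ≡ 8, so v_4 = 8^{−1} = 7 (mod 11).
  i = 5 (α = 4): (4−7)(4−6)(4−5)(4−1) = (−3)·(−2)·(−1)·3 = −18 ≡ 4, so v_5 = 4^{−1} = 3 (mod 11).
  v = [4, 1, 7, 7, 3].
Step 2: syndromes of r = [3, 9, 4, 2, 10] (all sums mod 11).
  S_0 = Σ v_i r_i = 4·3 + 1·9 + 7·4 + 7·2 + 3·10 = 93 ≡ 5.
  S_1 = Σ v_i α_i r_i = 4·7·3 + 1·6·9 + 7·5·4 + 7·1·2 + 3·4·10 = 412 ≡ 5.
  α_i^2 mod 11 = [5, 3, 3, 1, 5].
  S_2 = Σ v_i α_i^2 r_i = 4·5·3 + 1·3·9 + 7·3·4 + 7·1·2 + 3·5·10 = 335 ≡ 5.
  S = (5, 5, 5) ≠ 0, so r is not a codeword (an error is present).
Step 3: locate the error. For a single error e at position i, S_ℓ = v_i·e·α_i^ℓ, so α_err = S_1/S_0.
  S_0^{−1} = 5^{−1} = 9 (mod 11), so α_err = 5·9 = 45 ≡ 1 = α_4. Error position i = 4.
  Consistency check: S_2/S_1 = 5·9 = 45 ≡ 1 = α_err ✓ (single-error assumption holds).
Step 4: error magnitude e = S_0/v_4 = S_0·∏_{j≠4}(α_4 − α_j) = 5·8 = 40 ≡ 7 (mod 11).
Step 5: correct position 4: c_4 = r_4 − e = 2 − 7 ≡ 6 (mod 11). Hence c = [3, 9, 4, 6, 10].
  Check: interpolating c through the α_i gives m(x) = 1 + 5·x (degree < 2) with m(α_i) = c_i for every i, so c is indeed a codeword.


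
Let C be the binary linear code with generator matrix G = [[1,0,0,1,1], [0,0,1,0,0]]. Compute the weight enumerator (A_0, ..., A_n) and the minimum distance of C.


Weight distribution: A_0 = 1, A_1 = 1, A_3 = 1, A_4 = 1. Minimum distance d = 1.

Enumerate all 2^2 = 4 messages m ∈ F_2^2.
For each, compute codeword c = mG in F_2^5, then tally its weight.
  m = 00 → c = 00000, weight = 0.
  m = 10 → c = 10011, weight = 3.
  m = 01 → c = 00100, weight = 1.
  m = 11 → c = 10111, weight = 4.
Tally weights:
  weight 0: 1 codewords.
  weight 1: 1 codewords.
  weight 3: 1 codewords.
  weight 4: 1 codewords.
Minimum distance d = smallest w > 0 with A_w > 0 = 1.
Sanity: Σ A_w = 4 = 2^2 = 4 ✓.


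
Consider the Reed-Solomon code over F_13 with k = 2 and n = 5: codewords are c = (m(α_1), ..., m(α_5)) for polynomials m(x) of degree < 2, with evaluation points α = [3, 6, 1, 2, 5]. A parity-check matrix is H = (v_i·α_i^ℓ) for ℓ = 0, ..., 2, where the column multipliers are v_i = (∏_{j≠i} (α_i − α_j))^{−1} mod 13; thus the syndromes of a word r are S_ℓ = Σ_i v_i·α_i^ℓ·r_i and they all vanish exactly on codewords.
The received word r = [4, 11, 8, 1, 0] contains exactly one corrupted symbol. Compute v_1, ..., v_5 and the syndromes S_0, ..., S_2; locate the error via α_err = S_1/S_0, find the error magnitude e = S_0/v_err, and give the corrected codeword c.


S = (8, 3, 6), error at position 4, error magnitude e = 8, c = [4, 11, 8, 6, 0].

Step 1: column multipliers v_i = (∏_{j≠i}(α_i − α_j))^{−1} mod 13.
  i = 1 (α = 3): (3−6)(3−1)(3−2)(3−5) = (−3)·2·1·(−2) = 12 ≡ 12, so v_1 = 12^{−1} = 12 (mod 13).
  i = 2 (α = 6): (6−3)(6−1)(6−2)(6−5) = 3·5·4·1 = 60 ≡ 8, so v_2 = 8^{−1} = 5 (mod 13).
  i = 3 (α = 1): (1−3)(1−6)(1−2)(1−5) = (−2)·(−5)·(−1)·(−4) = 40 ≡ 1, so v_3 = 1^{−1} = 1 (mod 13).
  i = 4 (α = 2): (2−3)(2−6)(2−1)(2−5) = (−1)·(−4)·1·(−3) = −12 ≡ 1, so v_4 = 1^{−1} = 1 (mod 13).
  i = 5 (α = 5): (5−3)(5−6)(5−1)(5−2) = 2·(−1)·4·3 = −24 ≡ 2, so v_5 = 2^{−1} = 7 (mod 13).
  v = [12, 5, 1, 1, 7].
Step 2: syndromes of r = [4, 11, 8, 1, 0] (all sums mod 13).
  S_0 = Σ v_i r_i = 12·4 + 5·11 + 1·8 + 1·1 + 7·0 = 112 ≡ 8.
  S_1 = Σ v_i α_i r_i = 12·3·4 + 5·6·11 + 1·1·8 + 1·2·1 + 7·5·0 = 484 ≡ 3.
  α_i^2 mod 13 = [9, 10, 1, 4, 12].
  S_2 = Σ v_i α_i^2 r_i = 12·9·4 + 5·10·11 + 1·1·8 + 1·4·1 + 7·12·0 = 994 ≡ 6.
  S = (8, 3, 6) ≠ 0, so r is not a codeword (an error is present).
Step 3: locate the error. For a single error e at position i, S_ℓ = v_i·e·α_i^ℓ, so α_err = S_1/S_0.
  S_0^{−1} = 8^{−1} = 5 (mod 13), so α_err = 3·5 = 15 ≡ 2 = α_4. Error position i = 4.
  Consistency check: S_2/S_1 = 6·9 = 54 ≡ 2 = α_err ✓ (single-error assumption holds).
Step 4: error magnitude e = S_0/v_4 = S_0·∏_{j≠4}(α_4 − α_j) = 8·1 = 8 ≡ 8 (mod 13).
Step 5: correct position 4: c_4 = r_4 − e = 1 − 8 ≡ 6 (mod 13). Hence c = [4, 11, 8, 6, 0].
  Check: interpolating c through the α_i gives m(x) = 10 + 11·x (degree < 2) with m(α_i) = c_i for every i, so c is indeed a codeword.


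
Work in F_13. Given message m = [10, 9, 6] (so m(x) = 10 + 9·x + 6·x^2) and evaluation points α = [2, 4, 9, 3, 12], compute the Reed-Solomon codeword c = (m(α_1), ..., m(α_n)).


c = [0, 12, 5, 0, 7]

Message polynomial: m(x) = 10 + 9·x + 6·x^2 (mod 13).
For each evaluation point α_i, compute m(α_i) mod 13:
  α_1 = 2: Horner steps 6 → 8 → 0, so m(2) = 0.
  α_2 = 4: Horner steps 6 → 7 → 12, so m(4) = 12.
  α_3 = 9: Horner steps 6 → 11 → 5, so m(9) = 5.
  α_4 = 3: Horner steps 6 → 1 → 0, so m(3) = 0.
  α_5 = 12: Horner steps 6 → 3 → 7, so m(12) = 7.
Codeword c = [0, 12, 5, 0, 7] ∈ F_13^5.


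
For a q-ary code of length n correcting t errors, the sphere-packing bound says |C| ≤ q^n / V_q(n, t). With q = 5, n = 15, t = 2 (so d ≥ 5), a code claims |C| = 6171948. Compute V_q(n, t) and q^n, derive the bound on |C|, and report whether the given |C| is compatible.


V_q(n, t) = 1741, q^n = 30517578125, Hamming bound = 17528764, |C| = 6171948 ≤ bound (satisfied).

Step 1: Compute V_q(n, t) = Σ_{j=0}^2 C(n, j) (q−1)^j.
  j = 0: C(15,0)·(4)^0 = 1·1 = 1.
  j = 1: C(15,1)·(4)^1 = 15·4 = 60.
  j = 2: C(15,2)·(4)^2 = 105·16 = 1680.
  V_q(n, t) = 1 + 60 + 1680 = 1741.
Step 2: q^n = 5^15 = 30517578125.
Step 3: Hamming bound ⌊q^n / V_q(n,t)⌋ = ⌊30517578125/1741⌋ = 17528764.
Step 4: Compare |C| = 6171948 to 17528764: satisfied.
The claimed |C| lies below the Hamming bound.


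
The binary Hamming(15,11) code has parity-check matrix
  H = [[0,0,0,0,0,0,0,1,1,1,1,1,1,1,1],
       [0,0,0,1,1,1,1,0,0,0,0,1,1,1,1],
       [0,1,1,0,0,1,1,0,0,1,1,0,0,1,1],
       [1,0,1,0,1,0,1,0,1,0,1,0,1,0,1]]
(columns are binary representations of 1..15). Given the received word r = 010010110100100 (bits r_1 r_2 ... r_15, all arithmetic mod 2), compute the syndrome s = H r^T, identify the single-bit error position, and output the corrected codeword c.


s = (1, 1, 1, 1)^T, error position = 15, corrected codeword c = 010010110100101

Compute s = H r^T mod 2 one row at a time:
  s_1 = 1 + 0 + 1 + 0 + 0 + 1 + 0 + 0 = 3 ≡ 1 (mod 2).
  s_2 = 0 + 1 + 0 + 1 + 0 + 1 + 0 + 0 = 3 ≡ 1 (mod 2).
  s_3 = 1 + 0 + 0 + 1 + 1 + 0 + 0 + 0 = 3 ≡ 1 (mod 2).
  s_4 = 0 + 0 + 1 + 1 + 0 + 0 + 1 + 0 = 3 ≡ 1 (mod 2).
s = (1, 1, 1, 1)^T — this equals column 15 of H (binary 1111), so error is at position 15.
Correct: flip bit 15 of r = 010010110100100 to get c = 010010110100101.


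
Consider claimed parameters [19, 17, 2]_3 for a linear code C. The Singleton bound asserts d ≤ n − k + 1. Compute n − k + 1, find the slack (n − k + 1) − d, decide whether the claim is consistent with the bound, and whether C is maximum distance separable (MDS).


Singleton RHS = n − k + 1 = 3, slack = 1, bound satisfied, not MDS.

Singleton bound: d ≤ n − k + 1.
Here n = 19, k = 17, so n − k + 1 = 3.
Given d = 2, check d ≤ 3: YES.
Slack = (n − k + 1) − d = 1.
The code is NOT MDS (slack = 1 > 0).
Description: the claimed parameters are [19, 17, 2]_3; such a code would be non-MDS.


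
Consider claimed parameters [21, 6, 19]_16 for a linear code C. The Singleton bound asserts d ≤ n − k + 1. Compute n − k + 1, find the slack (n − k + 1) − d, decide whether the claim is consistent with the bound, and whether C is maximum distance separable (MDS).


Singleton RHS = n − k + 1 = 16, slack = -3, bound violated (no such code; not MDS).

Singleton bound: d ≤ n − k + 1.
Here n = 21, k = 6, so n − k + 1 = 16.
Given d = 19, check d ≤ 16: NO.
Slack = (n − k + 1) − d = -3.
The slack is negative: d = 19 exceeds n − k + 1 = 16 by 3, so the Singleton bound is violated and no linear [21, 6, 19]_16 code can exist. In particular it is not MDS (MDS requires d = n − k + 1 exactly).
Description: the claimed parameters are [21, 6, 19]_16; such a code would be impossible (violates the Singleton bound).


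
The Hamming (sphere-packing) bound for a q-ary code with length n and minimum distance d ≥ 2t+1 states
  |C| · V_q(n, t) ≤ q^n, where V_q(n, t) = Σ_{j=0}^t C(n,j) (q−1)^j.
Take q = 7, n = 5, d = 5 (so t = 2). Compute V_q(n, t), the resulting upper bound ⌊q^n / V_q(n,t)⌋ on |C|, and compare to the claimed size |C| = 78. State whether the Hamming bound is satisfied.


V_q(n, t) = 391, q^n = 16807, Hamming bound = 42, |C| = 78 > bound (violated).

Step 1: Compute V_q(n, t) = Σ_{j=0}^2 C(n, j) (q−1)^j.
  j = 0: C(5,0)·(6)^0 = 1·1 = 1.
  j = 1: C(5,1)·(6)^1 = 5·6 = 30.
  j = 2: C(5,2)·(6)^2 = 10·36 = 360.
  V_q(n, t) = 1 + 30 + 360 = 391.
Step 2: q^n = 7^5 = 16807.
Step 3: Hamming bound ⌊q^n / V_q(n,t)⌋ = ⌊16807/391⌋ = 42.
Step 4: Compare |C| = 78 to 42: violated.
The claimed |C| lies above the Hamming bound, so no 7-ary code of length 5 with d ≥ 5 can have 78 codewords.


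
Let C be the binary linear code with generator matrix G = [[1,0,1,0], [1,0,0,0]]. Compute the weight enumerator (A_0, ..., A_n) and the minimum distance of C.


Weight distribution: A_0 = 1, A_1 = 2, A_2 = 1. Minimum distance d = 1.

Enumerate all 2^2 = 4 messages m ∈ F_2^2.
For each, compute codeword c = mG in F_2^4, then tally its weight.
  m = 00 → c = 0000, weight = 0.
  m = 10 → c = 1010, weight = 2.
  m = 01 → c = 1000, weight = 1.
  m = 11 → c = 0010, weight = 1.
Tally weights:
  weight 0: 1 codewords.
  weight 1: 2 codewords.
  weight 2: 1 codewords.
Minimum distance d = smallest w > 0 with A_w > 0 = 1.
Sanity: Σ A_w = 4 = 2^2 = 4 ✓.


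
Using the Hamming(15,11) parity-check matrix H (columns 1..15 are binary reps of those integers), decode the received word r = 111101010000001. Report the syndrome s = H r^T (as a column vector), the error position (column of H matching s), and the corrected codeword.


s = (0, 1, 0, 1)^T, error position = 5, corrected codeword c = 111111010000001

Compute s = H r^T mod 2 one row at a time:
  s_1 = 1 + 0 + 0 + 0 + 0 + 0 + 0 + 1 = 2 ≡ 0 (mod 2).
  s_2 = 1 + 0 + 1 + 0 + 0 + 0 + 0 + 1 = 3 ≡ 1 (mod 2).
  s_3 = 1 + 1 + 1 + 0 + 0 + 0 + 0 + 1 = 4 ≡ 0 (mod 2).
  s_4 = 1 + 1 + 0 + 0 + 0 + 0 + 0 + 1 = 3 ≡ 1 (mod 2).
s = (0, 1, 0, 1)^T — this equals column 5 of H (binary 0101), so error is at position 5.
Correct: flip bit 5 of r = 111101010000001 to get c = 111111010000001.


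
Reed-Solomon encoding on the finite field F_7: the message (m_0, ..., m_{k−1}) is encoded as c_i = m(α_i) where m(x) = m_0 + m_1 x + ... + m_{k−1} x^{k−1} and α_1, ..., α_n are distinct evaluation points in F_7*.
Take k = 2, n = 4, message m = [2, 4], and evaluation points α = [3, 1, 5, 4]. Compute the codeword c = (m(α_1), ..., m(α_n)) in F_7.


c = [0, 6, 1, 4]

Message polynomial: m(x) = 2 + 4·x (mod 7).
For each evaluation point α_i, compute m(α_i) mod 7:
  α_1 = 3: Horner steps 4 → 0, so m(3) = 0.
  α_2 = 1: Horner steps 4 → 6, so m(1) = 6.
  α_3 = 5: Horner steps 4 → 1, so m(5) = 1.
  α_4 = 4: Horner steps 4 → 4, so m(4) = 4.
Codeword c = [0, 6, 1, 4] ∈ F_7^4.


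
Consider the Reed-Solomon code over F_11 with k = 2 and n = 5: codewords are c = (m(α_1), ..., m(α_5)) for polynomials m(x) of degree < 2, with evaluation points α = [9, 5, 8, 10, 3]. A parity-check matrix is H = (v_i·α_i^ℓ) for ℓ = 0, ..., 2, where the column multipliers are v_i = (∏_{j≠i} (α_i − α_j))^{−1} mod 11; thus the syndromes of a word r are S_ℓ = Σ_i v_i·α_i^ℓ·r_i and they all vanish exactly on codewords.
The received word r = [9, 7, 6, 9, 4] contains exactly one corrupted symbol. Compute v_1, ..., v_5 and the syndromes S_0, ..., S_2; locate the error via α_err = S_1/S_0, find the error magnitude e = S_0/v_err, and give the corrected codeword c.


S = (2, 7, 8), error at position 1, error magnitude e = 7, c = [2, 7, 6, 9, 4].

Step 1: column multipliers v_i = (∏_{j≠i}(α_i − α_j))^{−1} mod 11.
  i = 1 (α = 9): (9−5)(9−8)(9−10)(9−3) = 4·1·(−1)·6 = −24 ≡ 9, so v_1 = 9^{−1} = 5 (mod 11).
  i = 2 (α = 5): (5−9)(5−8)(5−10)(5−3) = (−4)·(−3)·(−5)·2 = −120 ≡ 1, so v_2 = 1^{−1} = 1 (mod 11).
  i = 3 (α = 8): (8−9)(8−5)(8−10)(8−3) = (−1)·3·(−2)·5 = 30 ≡ 8, so v_3 = 8^{−1} = 7 (mod 11).
  i = 4 (α = 10): (10−9)(10−5)(10−8)(10−3) = 1·5·2·7 = 70 ≡ 4, so v_4 = 4^{−1} = 3 (mod 11).
  i = 5 (α = 3): (3−9)(3−5)(3−8)(3−10) = (−6)·(−2)·(−5)·(−7) = 420 ≡ 2, so v_5 = 2^{−1} = 6 (mod 11).
  v = [5, 1, 7, 3, 6].
Step 2: syndromes of r = [9, 7, 6, 9, 4] (all sums mod 11).
  S_0 = Σ v_i r_i = 5·9 + 1·7 + 7·6 + 3·9 + 6·4 = 145 ≡ 2.
  S_1 = Σ v_i α_i r_i = 5·9·9 + 1·5·7 + 7·8·6 + 3·10·9 + 6·3·4 = 1118 ≡ 7.
  α_i^2 mod 11 = [4, 3, 9, 1, 9].
  S_2 = Σ v_i α_i^2 r_i = 5·4·9 + 1·3·7 + 7·9·6 + 3·1·9 + 6·9·4 = 822 ≡ 8.
  S = (2, 7, 8) ≠ 0, so r is not a codeword (an error is present).
Step 3: locate the error. For a single error e at position i, S_ℓ = v_i·e·α_i^ℓ, so α_err = S_1/S_0.
  S_0^{−1} = 2^{−1} = 6 (mod 11), so α_err = 7·6 = 42 ≡ 9 = α_1. Error position i = 1.
  Consistency check: S_2/S_1 = 8·8 = 64 ≡ 9 = α_err ✓ (single-error assumption holds).
Step 4: error magnitude e = S_0/v_1 = S_0·∏_{j≠1}(α_1 − α_j) = 2·9 = 18 ≡ 7 (mod 11).
Step 5: correct position 1: c_1 = r_1 − e = 9 − 7 ≡ 2 (mod 11). Hence c = [2, 7, 6, 9, 4].
  Check: interpolating c through the α_i gives m(x) = 5 + 7·x (degree < 2) with m(α_i) = c_i for every i, so c is indeed a codeword.


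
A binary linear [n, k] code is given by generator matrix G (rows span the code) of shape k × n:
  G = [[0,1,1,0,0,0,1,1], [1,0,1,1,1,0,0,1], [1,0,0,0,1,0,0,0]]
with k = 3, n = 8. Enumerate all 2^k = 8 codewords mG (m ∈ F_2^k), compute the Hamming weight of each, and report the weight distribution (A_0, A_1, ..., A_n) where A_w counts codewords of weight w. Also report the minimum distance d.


Weight distribution: A_0 = 1, A_2 = 1, A_3 = 2, A_4 = 1, A_5 = 2, A_6 = 1. Minimum distance d = 2.

Enumerate all 2^3 = 8 messages m ∈ F_2^3.
For each, compute codeword c = mG in F_2^8, then tally its weight.
  m = 000 → c = 00000000, weight = 0.
  m = 100 → c = 01100011, weight = 4.
  m = 010 → c = 10111001, weight = 5.
  m = 110 → c = 11011010, weight = 5.
  m = 001 → c = 10001000, weight = 2.
  m = 101 → c = 11101011, weight = 6.
  m = 011 → c = 00110001, weight = 3.
  m = 111 → c = 01010010, weight = 3.
Tally weights:
  weight 0: 1 codewords.
  weight 2: 1 codewords.
  weight 3: 2 codewords.
  weight 4: 1 codewords.
  weight 5: 2 codewords.
  weight 6: 1 codewords.
Minimum distance d = smallest w > 0 with A_w > 0 = 2.
Sanity: Σ A_w = 8 = 2^3 = 8 ✓.


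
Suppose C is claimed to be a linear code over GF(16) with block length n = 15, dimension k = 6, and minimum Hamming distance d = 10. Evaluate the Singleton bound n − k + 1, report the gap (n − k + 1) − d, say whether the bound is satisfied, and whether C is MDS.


Singleton RHS = n − k + 1 = 10, slack = 0, bound satisfied, MDS.

Singleton bound: d ≤ n − k + 1.
Here n = 15, k = 6, so n − k + 1 = 10.
Given d = 10, check d ≤ 10: YES.
Slack = (n − k + 1) − d = 0.
The code is MDS (slack = 0).
Description: the claimed parameters are [15, 6, 10]_16; such a code would be MDS (meets Singleton bound).


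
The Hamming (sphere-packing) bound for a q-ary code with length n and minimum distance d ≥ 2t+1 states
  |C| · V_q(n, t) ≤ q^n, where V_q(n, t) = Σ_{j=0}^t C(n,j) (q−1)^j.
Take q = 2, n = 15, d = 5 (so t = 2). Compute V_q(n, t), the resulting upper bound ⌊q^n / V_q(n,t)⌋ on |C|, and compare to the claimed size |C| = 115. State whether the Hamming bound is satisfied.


V_q(n, t) = 121, q^n = 32768, Hamming bound = 270, |C| = 115 ≤ bound (satisfied).

Step 1: Compute V_q(n, t) = Σ_{j=0}^2 C(n, j) (q−1)^j.
  j = 0: C(15,0)·(1)^0 = 1·1 = 1.
  j = 1: C(15,1)·(1)^1 = 15·1 = 15.
  j = 2: C(15,2)·(1)^2 = 105·1 = 105.
  V_q(n, t) = 1 + 15 + 105 = 121.
Step 2: q^n = 2^15 = 32768.
Step 3: Hamming bound ⌊q^n / V_q(n,t)⌋ = ⌊32768/121⌋ = 270.
Step 4: Compare |C| = 115 to 270: satisfied.
The claimed |C| lies below the Hamming bound.


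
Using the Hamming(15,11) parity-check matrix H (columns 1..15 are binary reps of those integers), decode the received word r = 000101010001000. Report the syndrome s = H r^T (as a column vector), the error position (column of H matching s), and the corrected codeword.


s = (0, 1, 1, 0)^T, error position = 6, corrected codeword c = 000100010001000

Compute s = H r^T mod 2 one row at a time:
  s_1 = 1 + 0 + 0 + 0 + 1 + 0 + 0 + 0 = 2 ≡ 0 (mod 2).
  s_2 = 1 + 0 + 1 + 0 + 1 + 0 + 0 + 0 = 3 ≡ 1 (mod 2).
  s_3 = 0 + 0 + 1 + 0 + 0 + 0 + 0 + 0 = 1 ≡ 1 (mod 2).
  s_4 = 0 + 0 + 0 + 0 + 0 + 0 + 0 + 0 = 0 ≡ 0 (mod 2).
s = (0, 1, 1, 0)^T — this equals column 6 of H (binary 0110), so error is at position 6.
Correct: flip bit 6 of r = 000101010001000 to get c = 000100010001000.


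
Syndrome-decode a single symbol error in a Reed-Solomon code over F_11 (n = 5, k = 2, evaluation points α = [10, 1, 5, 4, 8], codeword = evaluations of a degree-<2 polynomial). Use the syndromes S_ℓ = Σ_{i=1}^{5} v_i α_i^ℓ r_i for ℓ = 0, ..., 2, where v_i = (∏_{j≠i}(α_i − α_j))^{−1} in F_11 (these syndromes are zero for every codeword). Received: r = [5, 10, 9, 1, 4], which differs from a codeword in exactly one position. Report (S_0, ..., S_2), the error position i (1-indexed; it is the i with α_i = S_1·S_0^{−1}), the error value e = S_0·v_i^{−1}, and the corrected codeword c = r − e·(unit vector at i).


S = (6, 4, 10), error at position 5, error magnitude e = 4, c = [5, 10, 9, 1, 0].

Step 1: column multipliers v_i = (∏_{j≠i}(α_i − α_j))^{−1} mod 11.
  i = 1 (α = 10): (10−1)(10−5)(10−4)(10−8) = 9·5·6·2 = 540 ≡ 1, so v_1 = 1^{−1} = 1 (mod 11).
  i = 2 (α = 1): (1−10)(1−5)(1−4)(1−8) = (−9)·(−4)·(−3)·(−7) = 756 ≡ 8, so v_2 = 8^{−1} = 7 (mod 11).
  i = 3 (α = 5): (5−10)(5−1)(5−4)(5−8) = (−5)·4·1·(−3) = 60 ≡ 5, so v_3 = 5^{−1} = 9 (mod 11).
  i = 4 (α = 4): (4−10)(4−1)(4−5)(4−8) = (−6)·3·(−1)·(−4) = −72 ≡ 5, so v_4 = 5^{−1} = 9 (mod 11).
  i = 5 (α = 8): (8−10)(8−1)(8−5)(8−4) = (−2)·7·3·4 = −168 ≡ 8, so v_5 = 8^{−1} = 7 (mod 11).
  v = [1, 7, 9, 9, 7].
Step 2: syndromes of r = [5, 10, 9, 1, 4] (all sums mod 11).
  S_0 = Σ v_i r_i = 1·5 + 7·10 + 9·9 + 9·1 + 7·4 = 193 ≡ 6.
  S_1 = Σ v_i α_i r_i = 1·10·5 + 7·1·10 + 9·5·9 + 9·4·1 + 7·8·4 = 785 ≡ 4.
  α_i^2 mod 11 = [1, 1, 3, 5, 9].
  S_2 = Σ v_i α_i^2 r_i = 1·1·5 + 7·1·10 + 9·3·9 + 9·5·1 + 7·9·4 = 615 ≡ 10.
  S = (6, 4, 10) ≠ 0, so r is not a codeword (an error is present).
Step 3: locate the error. For a single error e at position i, S_ℓ = v_i·e·α_i^ℓ, so α_err = S_1/S_0.
  S_0^{−1} = 6^{−1} = 2 (mod 11), so α_err = 4·2 = 8 ≡ 8 = α_5. Error position i = 5.
  Consistency check: S_2/S_1 = 10·3 = 30 ≡ 8 = α_err ✓ (single-error assumption holds).
Step 4: error magnitude e = S_0/v_5 = S_0·∏_{j≠5}(α_5 − α_j) = 6·8 = 48 ≡ 4 (mod 11).
Step 5: correct position 5: c_5 = r_5 − e = 4 − 4 ≡ 0 (mod 11). Hence c = [5, 10, 9, 1, 0].
  Check: interpolating c through the α_i gives m(x) = 2 + 8·x (degree < 2) with m(α_i) = c_i for every i, so c is indeed a codeword.


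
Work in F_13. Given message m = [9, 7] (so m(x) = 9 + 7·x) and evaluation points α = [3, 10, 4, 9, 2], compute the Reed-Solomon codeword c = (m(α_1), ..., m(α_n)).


c = [4, 1, 11, 7, 10]

Message polynomial: m(x) = 9 + 7·x (mod 13).
For each evaluation point α_i, compute m(α_i) mod 13:
  α_1 = 3: Horner steps 7 → 4, so m(3) = 4.
  α_2 = 10: Horner steps 7 → 1, so m(10) = 1.
  α_3 = 4: Horner steps 7 → 11, so m(4) = 11.
  α_4 = 9: Horner steps 7 → 7, so m(9) = 7.
  α_5 = 2: Horner steps 7 → 10, so m(2) = 10.
Codeword c = [4, 1, 11, 7, 10] ∈ F_13^5.


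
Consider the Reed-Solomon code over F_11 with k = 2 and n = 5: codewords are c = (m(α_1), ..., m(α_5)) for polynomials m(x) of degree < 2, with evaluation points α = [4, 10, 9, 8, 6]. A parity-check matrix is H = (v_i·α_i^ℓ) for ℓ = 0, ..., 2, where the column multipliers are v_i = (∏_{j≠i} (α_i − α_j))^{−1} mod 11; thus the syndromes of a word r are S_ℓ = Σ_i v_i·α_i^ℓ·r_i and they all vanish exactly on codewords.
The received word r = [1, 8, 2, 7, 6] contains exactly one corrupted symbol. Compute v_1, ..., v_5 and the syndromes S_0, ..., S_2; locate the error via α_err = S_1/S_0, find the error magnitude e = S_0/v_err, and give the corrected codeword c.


S = (2, 8, 10), error at position 1, error magnitude e = 7, c = [5, 8, 2, 7, 6].

Step 1: column multipliers v_i = (∏_{j≠i}(α_i − α_j))^{−1} mod 11.
  i = 1 (α = 4): (4−10)(4−9)(4−8)(4−6) = (−6)·(−5)·(−4)·(−2) = 240 ≡ 9, so v_1 = 9^{−1} = 5 (mod 11).
  i = 2 (α = 10): (10−4)(10−9)(10−8)(10−6) = 6·1·2·4 = 48 ≡ 4, so v_2 = 4^{−1} = 3 (mod 11).
  i = 3 (α = 9): (9−4)(9−10)(9−8)(9−6) = 5·(−1)·1·3 = −15 ≡ 7, so v_3 = 7^{−1} = 8 (mod 11).
  i = 4 (α = 8): (8−4)(8−10)(8−9)(8−6) = 4·(−2)·(−1)·2 = 16 ≡ 5, so v_4 = 5^{−1} = 9 (mod 11).
  i = 5 (α = 6): (6−4)(6−10)(6−9)(6−8) = 2·(−4)·(−3)·(−2) = −48 ≡ 7, so v_5 = 7^{−1} = 8 (mod 11).
  v = [5, 3, 8, 9, 8].
Step 2: syndromes of r = [1, 8, 2, 7, 6] (all sums mod 11).
  S_0 = Σ v_i r_i = 5·1 + 3·8 + 8·2 + 9·7 + 8·6 = 156 ≡ 2.
  S_1 = Σ v_i α_i r_i = 5·4·1 + 3·10·8 + 8·9·2 + 9·8·7 + 8·6·6 = 1196 ≡ 8.
  α_i^2 mod 11 = [5, 1, 4, 9, 3].
  S_2 = Σ v_i α_i^2 r_i = 5·5·1 + 3·1·8 + 8·4·2 + 9·9·7 + 8·3·6 = 824 ≡ 10.
  S = (2, 8, 10) ≠ 0, so r is not a codeword (an error is present).
Step 3: locate the error. For a single error e at position i, S_ℓ = v_i·e·α_i^ℓ, so α_err = S_1/S_0.
  S_0^{−1} = 2^{−1} = 6 (mod 11), so α_err = 8·6 = 48 ≡ 4 = α_1. Error position i = 1.
  Consistency check: S_2/S_1 = 10·7 = 70 ≡ 4 = α_err ✓ (single-error assumption holds).
Step 4: error magnitude e = S_0/v_1 = S_0·∏_{j≠1}(α_1 − α_j) = 2·9 = 18 ≡ 7 (mod 11).
Step 5: correct position 1: c_1 = r_1 − e = 1 − 7 ≡ 5 (mod 11). Hence c = [5, 8, 2, 7, 6].
  Check: interpolating c through the α_i gives m(x) = 3 + 6·x (degree < 2) with m(α_i) = c_i for every i, so c is indeed a codeword.


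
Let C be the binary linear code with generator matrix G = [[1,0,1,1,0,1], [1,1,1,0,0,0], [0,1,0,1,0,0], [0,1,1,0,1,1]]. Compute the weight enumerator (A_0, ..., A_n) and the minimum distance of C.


Weight distribution: A_0 = 1, A_1 = 1, A_2 = 2, A_3 = 6, A_4 = 5, A_5 = 1. Minimum distance d = 1.

Enumerate all 2^4 = 16 messages m ∈ F_2^4.
For each, compute codeword c = mG in F_2^6, then tally its weight.
  m = 0000 → c = 000000, weight = 0.
  m = 1000 → c = 101101, weight = 4.
  m = 0100 → c = 111000, weight = 3.
  m = 1100 → c = 010101, weight = 3.
  m = 0010 → c = 010100, weight = 2.
  m = 1010 → c = 111001, weight = 4.
  m = 0110 → c = 101100, weight = 3.
  m = 1110 → c = 000001, weight = 1.
  m = 0001 → c = 011011, weight = 4.
  m = 1001 → c = 110110, weight = 4.
  m = 0101 → c = 100011, weight = 3.
  m = 1101 → c = 001110, weight = 3.
  m = 0011 → c = 001111, weight = 4.
  m = 1011 → c = 100010, weight = 2.
  m = 0111 → c = 110111, weight = 5.
  m = 1111 → c = 011010, weight = 3.
Tally weights:
  weight 0: 1 codewords.
  weight 1: 1 codewords.
  weight 2: 2 codewords.
  weight 3: 6 codewords.
  weight 4: 5 codewords.
  weight 5: 1 codewords.
Minimum distance d = smallest w > 0 with A_w > 0 = 1.
Sanity: Σ A_w = 16 = 2^4 = 16 ✓.


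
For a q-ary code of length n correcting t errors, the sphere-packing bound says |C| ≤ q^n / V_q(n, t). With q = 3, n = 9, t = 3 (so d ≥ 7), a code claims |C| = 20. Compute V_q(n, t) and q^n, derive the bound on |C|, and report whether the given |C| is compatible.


V_q(n, t) = 835, q^n = 19683, Hamming bound = 23, |C| = 20 ≤ bound (satisfied).

Step 1: Compute V_q(n, t) = Σ_{j=0}^3 C(n, j) (q−1)^j.
  j = 0: C(9,0)·(2)^0 = 1·1 = 1.
  j = 1: C(9,1)·(2)^1 = 9·2 = 18.
  j = 2: C(9,2)·(2)^2 = 36·4 = 144.
  j = 3: C(9,3)·(2)^3 = 84·8 = 672.
  V_q(n, t) = 1 + 18 + 144 + 672 = 835.
Step 2: q^n = 3^9 = 19683.
Step 3: Hamming bound ⌊q^n / V_q(n,t)⌋ = ⌊19683/835⌋ = 23.
Step 4: Compare |C| = 20 to 23: satisfied.
The claimed |C| lies below the Hamming bound.


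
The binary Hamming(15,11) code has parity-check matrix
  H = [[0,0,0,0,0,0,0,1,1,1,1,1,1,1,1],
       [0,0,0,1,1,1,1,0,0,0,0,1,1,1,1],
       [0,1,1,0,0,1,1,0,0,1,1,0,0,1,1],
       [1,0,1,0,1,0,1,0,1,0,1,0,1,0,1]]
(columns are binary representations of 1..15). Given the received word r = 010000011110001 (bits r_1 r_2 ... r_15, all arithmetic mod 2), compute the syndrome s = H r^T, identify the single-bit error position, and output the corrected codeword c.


s = (1, 1, 0, 1)^T, error position = 13, corrected codeword c = 010000011110101

Compute s = H r^T mod 2 one row at a time:
  s_1 = 1 + 1 + 1 + 1 + 0 + 0 + 0 + 1 = 5 ≡ 1 (mod 2).
  s_2 = 0 + 0 + 0 + 0 + 0 + 0 + 0 + 1 = 1 ≡ 1 (mod 2).
  s_3 = 1 + 0 + 0 + 0 + 1 + 1 + 0 + 1 = 4 ≡ 0 (mod 2).
  s_4 = 0 + 0 + 0 + 0 + 1 + 1 + 0 + 1 = 3 ≡ 1 (mod 2).
s = (1, 1, 0, 1)^T — this equals column 13 of H (binary 1101), so error is at position 13.
Correct: flip bit 13 of r = 010000011110001 to get c = 010000011110101.


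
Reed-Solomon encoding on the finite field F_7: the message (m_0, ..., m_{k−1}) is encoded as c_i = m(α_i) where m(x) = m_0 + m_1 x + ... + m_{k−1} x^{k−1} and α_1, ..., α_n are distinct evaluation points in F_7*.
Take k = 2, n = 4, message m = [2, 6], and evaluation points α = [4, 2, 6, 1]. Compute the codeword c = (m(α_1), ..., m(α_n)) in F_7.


c = [5, 0, 3, 1]

Message polynomial: m(x) = 2 + 6·x (mod 7).
For each evaluation point α_i, compute m(α_i) mod 7:
  α_1 = 4: Horner steps 6 → 5, so m(4) = 5.
  α_2 = 2: Horner steps 6 → 0, so m(2) = 0.
  α_3 = 6: Horner steps 6 → 3, so m(6) = 3.
  α_4 = 1: Horner steps 6 → 1, so m(1) = 1.
Codeword c = [5, 0, 3, 1] ∈ F_7^4.


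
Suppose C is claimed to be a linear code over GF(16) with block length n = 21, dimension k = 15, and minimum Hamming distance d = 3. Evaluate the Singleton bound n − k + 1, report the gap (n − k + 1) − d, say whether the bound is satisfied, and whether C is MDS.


Singleton RHS = n − k + 1 = 7, slack = 4, bound satisfied, not MDS.

Singleton bound: d ≤ n − k + 1.
Here n = 21, k = 15, so n − k + 1 = 7.
Given d = 3, check d ≤ 7: YES.
Slack = (n − k + 1) − d = 4.
The code is NOT MDS (slack = 4 > 0).
Description: the claimed parameters are [21, 15, 3]_16; such a code would be non-MDS.


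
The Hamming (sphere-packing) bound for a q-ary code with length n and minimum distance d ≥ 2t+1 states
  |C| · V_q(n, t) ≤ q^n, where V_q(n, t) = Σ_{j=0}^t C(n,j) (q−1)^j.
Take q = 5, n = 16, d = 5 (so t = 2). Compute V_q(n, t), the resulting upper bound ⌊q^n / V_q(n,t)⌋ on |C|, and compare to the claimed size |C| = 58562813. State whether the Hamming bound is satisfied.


V_q(n, t) = 1985, q^n = 152587890625, Hamming bound = 76870473, |C| = 58562813 ≤ bound (satisfied).

Step 1: Compute V_q(n, t) = Σ_{j=0}^2 C(n, j) (q−1)^j.
  j = 0: C(16,0)·(4)^0 = 1·1 = 1.
  j = 1: C(16,1)·(4)^1 = 16·4 = 64.
  j = 2: C(16,2)·(4)^2 = 120·16 = 1920.
  V_q(n, t) = 1 + 64 + 1920 = 1985.
Step 2: q^n = 5^16 = 152587890625.
Step 3: Hamming bound ⌊q^n / V_q(n,t)⌋ = ⌊152587890625/1985⌋ = 76870473.
Step 4: Compare |C| = 58562813 to 76870473: satisfied.
The claimed |C| lies below the Hamming bound.


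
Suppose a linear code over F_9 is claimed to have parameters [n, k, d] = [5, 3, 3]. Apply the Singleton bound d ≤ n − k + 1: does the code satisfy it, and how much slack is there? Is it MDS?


Singleton RHS = n − k + 1 = 3, slack = 0, bound satisfied, MDS.

Singleton bound: d ≤ n − k + 1.
Here n = 5, k = 3, so n − k + 1 = 3.
Given d = 3, check d ≤ 3: YES.
Slack = (n − k + 1) − d = 0.
The code is MDS (slack = 0).
Description: the claimed parameters are [5, 3, 3]_9; such a code would be MDS (meets Singleton bound).


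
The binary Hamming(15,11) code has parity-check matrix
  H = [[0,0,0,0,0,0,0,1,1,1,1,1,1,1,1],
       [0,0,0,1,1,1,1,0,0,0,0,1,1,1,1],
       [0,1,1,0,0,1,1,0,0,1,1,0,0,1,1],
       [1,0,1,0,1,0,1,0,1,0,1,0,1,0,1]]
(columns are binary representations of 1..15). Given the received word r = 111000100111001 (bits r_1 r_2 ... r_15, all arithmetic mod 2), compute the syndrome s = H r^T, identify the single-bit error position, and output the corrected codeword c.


s = (0, 1, 0, 1)^T, error position = 5, corrected codeword c = 111010100111001

Compute s = H r^T mod 2 one row at a time:
  s_1 = 0 + 0 + 1 + 1 + 1 + 0 + 0 + 1 = 4 ≡ 0 (mod 2).
  s_2 = 0 + 0 + 0 + 1 + 1 + 0 + 0 + 1 = 3 ≡ 1 (mod 2).
  s_3 = 1 + 1 + 0 + 1 + 1 + 1 + 0 + 1 = 6 ≡ 0 (mod 2).
  s_4 = 1 + 1 + 0 + 1 + 0 + 1 + 0 + 1 = 5 ≡ 1 (mod 2).
s = (0, 1, 0, 1)^T — this equals column 5 of H (binary 0101), so error is at position 5.
Correct: flip bit 5 of r = 111000100111001 to get c = 111010100111001.


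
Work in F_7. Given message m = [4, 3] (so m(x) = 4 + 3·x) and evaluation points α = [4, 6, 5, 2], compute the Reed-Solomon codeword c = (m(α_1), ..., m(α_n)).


c = [2, 1, 5, 3]

Message polynomial: m(x) = 4 + 3·x (mod 7).
For each evaluation point α_i, compute m(α_i) mod 7:
  α_1 = 4: Horner steps 3 → 2, so m(4) = 2.
  α_2 = 6: Horner steps 3 → 1, so m(6) = 1.
  α_3 = 5: Horner steps 3 → 5, so m(5) = 5.
  α_4 = 2: Horner steps 3 → 3, so m(2) = 3.
Codeword c = [2, 1, 5, 3] ∈ F_7^4.


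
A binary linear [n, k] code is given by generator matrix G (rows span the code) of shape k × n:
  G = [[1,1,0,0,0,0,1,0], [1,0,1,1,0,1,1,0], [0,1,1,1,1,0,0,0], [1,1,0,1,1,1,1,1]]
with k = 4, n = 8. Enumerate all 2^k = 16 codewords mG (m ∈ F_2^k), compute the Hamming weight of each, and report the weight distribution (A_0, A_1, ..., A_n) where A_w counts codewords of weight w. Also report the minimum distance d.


Weight distribution: A_0 = 1, A_2 = 2, A_3 = 1, A_4 = 5, A_5 = 6, A_7 = 1. Minimum distance d = 2.

Enumerate all 2^4 = 16 messages m ∈ F_2^4.
For each, compute codeword c = mG in F_2^8, then tally its weight.
  m = 0000 → c = 00000000, weight = 0.
  m = 1000 → c = 11000010, weight = 3.
  m = 0100 → c = 10110110, weight = 5.
  m = 1100 → c = 01110100, weight = 4.
  m = 0010 → c = 01111000, weight = 4.
  m = 1010 → c = 10111010, weight = 5.
  m = 0110 → c = 11001110, weight = 5.
  m = 1110 → c = 00001100, weight = 2.
  m = 0001 → c = 11011111, weight = 7.
  m = 1001 → c = 00011101, weight = 4.
  m = 0101 → c = 01101001, weight = 4.
  m = 1101 → c = 10101011, weight = 5.
  m = 0011 → c = 10100111, weight = 5.
  m = 1011 → c = 01100101, weight = 4.
  m = 0111 → c = 00010001, weight = 2.
  m = 1111 → c = 11010011, weight = 5.
Tally weights:
  weight 0: 1 codewords.
  weight 2: 2 codewords.
  weight 3: 1 codewords.
  weight 4: 5 codewords.
  weight 5: 6 codewords.
  weight 7: 1 codewords.
Minimum distance d = smallest w > 0 with A_w > 0 = 2.
Sanity: Σ A_w = 16 = 2^4 = 16 ✓.


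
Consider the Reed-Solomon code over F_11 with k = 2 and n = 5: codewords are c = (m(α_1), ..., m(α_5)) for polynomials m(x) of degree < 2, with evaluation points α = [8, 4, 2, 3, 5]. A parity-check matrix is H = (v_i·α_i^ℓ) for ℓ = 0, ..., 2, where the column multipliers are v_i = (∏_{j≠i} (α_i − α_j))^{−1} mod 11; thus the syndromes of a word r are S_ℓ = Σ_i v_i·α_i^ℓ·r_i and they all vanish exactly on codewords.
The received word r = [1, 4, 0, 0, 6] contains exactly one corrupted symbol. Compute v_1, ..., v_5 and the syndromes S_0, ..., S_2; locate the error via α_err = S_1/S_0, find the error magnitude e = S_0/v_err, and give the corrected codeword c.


S = (9, 5, 4), error at position 4, error magnitude e = 9, c = [1, 4, 0, 2, 6].

Step 1: column multipliers v_i = (∏_{j≠i}(α_i − α_j))^{−1} mod 11.
  i = 1 (α = 8): (8−4)(8−2)(8−3)(8−5) = 4·6·5·3 = 360 ≡ 8, so v_1 = 8^{−1} = 7 (mod 11).
  i = 2 (α = 4): (4−8)(4−2)(4−3)(4−5) = (−4)·2·1·(−1) = 8 ≡ 8, so v_2 = 8^{−1} = 7 (mod 11).
  i = 3 (α = 2): (2−8)(2−4)(2−3)(2−5) = (−6)·(−2)·(−1)·(−3) = 36 ≡ 3, so v_3 = 3^{−1} = 4 (mod 11).
  i = 4 (α = 3): (3−8)(3−4)(3−2)(3−5) = (−5)·(−1)·1·(−2) = −10 ≡ 1, so v_4 = 1^{−1} = 1 (mod 11).
  i = 5 (α = 5): (5−8)(5−4)(5−2)(5−3) = (−3)·1·3·2 = −18 ≡ 4, so v_5 = 4^{−1} = 3 (mod 11).
  v = [7, 7, 4, 1, 3].
Step 2: syndromes of r = [1, 4, 0, 0, 6] (all sums mod 11).
  S_0 = Σ v_i r_i = 7·1 + 7·4 + 4·0 + 1·0 + 3·6 = 53 ≡ 9.
  S_1 = Σ v_i α_i r_i = 7·8·1 + 7·4·4 + 4·2·0 + 1·3·0 + 3·5·6 = 258 ≡ 5.
  α_i^2 mod 11 = [9, 5, 4, 9, 3].
  S_2 = Σ v_i α_i^2 r_i = 7·9·1 + 7·5·4 + 4·4·0 + 1·9·0 + 3·3·6 = 257 ≡ 4.
  S = (9, 5, 4) ≠ 0, so r is not a codeword (an error is present).
Step 3: locate the error. For a single error e at position i, S_ℓ = v_i·e·α_i^ℓ, so α_err = S_1/S_0.
  S_0^{−1} = 9^{−1} = 5 (mod 11), so α_err = 5·5 = 25 ≡ 3 = α_4. Error position i = 4.
  Consistency check: S_2/S_1 = 4·9 = 36 ≡ 3 = α_err ✓ (single-error assumption holds).
Step 4: error magnitude e = S_0/v_4 = S_0·∏_{j≠4}(α_4 − α_j) = 9·1 = 9 ≡ 9 (mod 11).
Step 5: correct position 4: c_4 = r_4 − e = 0 − 9 ≡ 2 (mod 11). Hence c = [1, 4, 0, 2, 6].
  Check: interpolating c through the α_i gives m(x) = 7 + 2·x (degree < 2) with m(α_i) = c_i for every i, so c is indeed a codeword.


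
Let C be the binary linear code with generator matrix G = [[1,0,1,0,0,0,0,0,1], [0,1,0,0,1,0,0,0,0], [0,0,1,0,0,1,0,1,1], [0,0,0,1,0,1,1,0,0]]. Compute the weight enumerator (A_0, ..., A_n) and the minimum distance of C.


Weight distribution: A_0 = 1, A_2 = 1, A_3 = 3, A_4 = 2, A_5 = 4, A_6 = 3, A_7 = 1, A_8 = 1. Minimum distance d = 2.

Enumerate all 2^4 = 16 messages m ∈ F_2^4.
For each, compute codeword c = mG in F_2^9, then tally its weight.
  m = 0000 → c = 000000000, weight = 0.
  m = 1000 → c = 101000001, weight = 3.
  m = 0100 → c = 010010000, weight = 2.
  m = 1100 → c = 111010001, weight = 5.
  m = 0010 → c = 001001011, weight = 4.
  m = 1010 → c = 100001010, weight = 3.
  m = 0110 → c = 011011011, weight = 6.
  m = 1110 → c = 110011010, weight = 5.
  m = 0001 → c = 000101100, weight = 3.
  m = 1001 → c = 101101101, weight = 6.
  m = 0101 → c = 010111100, weight = 5.
  m = 1101 → c = 111111101, weight = 8.
  m = 0011 → c = 001100111, weight = 5.
  m = 1011 → c = 100100110, weight = 4.
  m = 0111 → c = 011110111, weight = 7.
  m = 1111 → c = 110110110, weight = 6.
Tally weights:
  weight 0: 1 codewords.
  weight 2: 1 codewords.
  weight 3: 3 codewords.
  weight 4: 2 codewords.
  weight 5: 4 codewords.
  weight 6: 3 codewords.
  weight 7: 1 codewords.
  weight 8: 1 codewords.
Minimum distance d = smallest w > 0 with A_w > 0 = 2.
Sanity: Σ A_w = 16 = 2^4 = 16 ✓.


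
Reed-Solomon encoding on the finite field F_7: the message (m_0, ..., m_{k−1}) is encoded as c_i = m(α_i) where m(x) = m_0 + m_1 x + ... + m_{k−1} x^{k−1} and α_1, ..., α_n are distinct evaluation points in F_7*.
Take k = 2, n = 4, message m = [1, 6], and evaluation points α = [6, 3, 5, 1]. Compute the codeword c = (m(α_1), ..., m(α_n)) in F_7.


c = [2, 5, 3, 0]

Message polynomial: m(x) = 1 + 6·x (mod 7).
For each evaluation point α_i, compute m(α_i) mod 7:
  α_1 = 6: Horner steps 6 → 2, so m(6) = 2.
  α_2 = 3: Horner steps 6 → 5, so m(3) = 5.
  α_3 = 5: Horner steps 6 → 3, so m(5) = 3.
  α_4 = 1: Horner steps 6 → 0, so m(1) = 0.
Codeword c = [2, 5, 3, 0] ∈ F_7^4.


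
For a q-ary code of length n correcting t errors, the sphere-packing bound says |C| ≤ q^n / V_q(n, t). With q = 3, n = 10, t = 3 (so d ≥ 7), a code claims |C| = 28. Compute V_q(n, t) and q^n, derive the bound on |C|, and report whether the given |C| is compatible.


V_q(n, t) = 1161, q^n = 59049, Hamming bound = 50, |C| = 28 ≤ bound (satisfied).

Step 1: Compute V_q(n, t) = Σ_{j=0}^3 C(n, j) (q−1)^j.
  j = 0: C(10,0)·(2)^0 = 1·1 = 1.
  j = 1: C(10,1)·(2)^1 = 10·2 = 20.
  j = 2: C(10,2)·(2)^2 = 45·4 = 180.
  j = 3: C(10,3)·(2)^3 = 120·8 = 960.
  V_q(n, t) = 1 + 20 + 180 + 960 = 1161.
Step 2: q^n = 3^10 = 59049.
Step 3: Hamming bound ⌊q^n / V_q(n,t)⌋ = ⌊59049/1161⌋ = 50.
Step 4: Compare |C| = 28 to 50: satisfied.
The claimed |C| lies below the Hamming bound.
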